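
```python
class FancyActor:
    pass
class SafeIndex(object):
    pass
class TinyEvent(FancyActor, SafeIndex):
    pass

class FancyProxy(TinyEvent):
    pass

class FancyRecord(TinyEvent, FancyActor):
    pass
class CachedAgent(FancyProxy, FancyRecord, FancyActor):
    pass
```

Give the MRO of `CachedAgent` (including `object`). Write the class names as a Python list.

L[CachedAgent] = CachedAgent + merge(L[FancyProxy], L[FancyRecord], L[FancyActor], [FancyProxy FancyRecord FancyActor])
  take FancyProxy:  [FancyProxy TinyEvent FancyActor SafeIndex object] + [FancyRecord TinyEvent FancyActor SafeIndex object] + [FancyActor object] + [FancyProxy FancyRecord FancyActor]
  take FancyRecord:  [TinyEvent FancyActor SafeIndex object] + [FancyRecord TinyEvent FancyActor SafeIndex object] + [FancyActor object] + [FancyRecord FancyActor]
  take TinyEvent:  [TinyEvent FancyActor SafeIndex object] + [TinyEvent FancyActor SafeIndex object] + [FancyActor object] + [FancyActor]
  take FancyActor:  [FancyActor SafeIndex object] + [FancyActor SafeIndex object] + [FancyActor object] + [FancyActor]
  take SafeIndex:  [SafeIndex object] + [SafeIndex object] + [object]
  take object:  [object] + [object] + [object]

[CachedAgent, FancyProxy, FancyRecord, TinyEvent, FancyActor, SafeIndex, object]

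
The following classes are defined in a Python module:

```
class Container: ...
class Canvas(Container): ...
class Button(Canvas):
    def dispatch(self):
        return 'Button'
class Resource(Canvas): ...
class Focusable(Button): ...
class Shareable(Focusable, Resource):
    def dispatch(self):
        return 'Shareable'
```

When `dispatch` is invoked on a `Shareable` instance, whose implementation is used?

L[Shareable] = Shareable + merge(L[Focusable], L[Resource], [Focusable Resource])
  take Focusable:  [Focusable Button Canvas Container object] + [Resource Canvas Container object] + [Focusable Resource]
  take Button:  [Button Canvas Container object] + [Resource Canvas Container object] + [Resource]
  take Resource:  [Canvas Container object] + [Resource Canvas Container object] + [Resource]
  take Canvas:  [Canvas Container object] + [Canvas Container object]
  take Container:  [Container object] + [Container object]
  take object:  [object] + [object]
MRO: Shareable Focusable Button Resource Canvas Container object
dispatch is defined in: Button, Shareable. First along the MRO is Shareable.

Shareable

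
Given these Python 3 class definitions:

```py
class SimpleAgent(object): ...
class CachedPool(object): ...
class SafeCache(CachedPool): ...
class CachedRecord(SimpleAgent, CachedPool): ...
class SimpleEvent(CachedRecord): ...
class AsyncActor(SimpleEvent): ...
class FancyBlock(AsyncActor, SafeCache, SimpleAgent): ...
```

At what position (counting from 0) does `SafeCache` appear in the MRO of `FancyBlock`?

4

L[FancyBlock] = FancyBlock + merge(L[AsyncActor], L[SafeCache], L[SimpleAgent], [AsyncActor SafeCache SimpleAgent])
  take AsyncActor:  [AsyncActor SimpleEvent CachedRecord SimpleAgent CachedPool object] + [SafeCache CachedPool object] + [SimpleAgent object] + [AsyncActor SafeCache SimpleAgent]
  take SimpleEvent:  [SimpleEvent CachedRecord SimpleAgent CachedPool object] + [SafeCache CachedPool object] + [SimpleAgent object] + [SafeCache SimpleAgent]
  take CachedRecord:  [CachedRecord SimpleAgent CachedPool object] + [SafeCache CachedPool object] + [SimpleAgent object] + [SafeCache SimpleAgent]
  take SafeCache:  [SimpleAgent CachedPool object] + [SafeCache CachedPool object] + [SimpleAgent object] + [SafeCache SimpleAgent]
  take SimpleAgent:  [SimpleAgent CachedPool object] + [CachedPool object] + [SimpleAgent object] + [SimpleAgent]
  take CachedPool:  [CachedPool object] + [CachedPool object] + [object]
  take object:  [object] + [object] + [object]
MRO: FancyBlock AsyncActor SimpleEvent CachedRecord SafeCache SimpleAgent CachedPool object
SafeCache sits at index 4.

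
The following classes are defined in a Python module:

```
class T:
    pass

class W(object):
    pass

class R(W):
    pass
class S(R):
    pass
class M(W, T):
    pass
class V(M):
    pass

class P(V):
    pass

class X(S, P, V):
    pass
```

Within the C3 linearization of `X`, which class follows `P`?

V

L[X] = X + merge(L[S], L[P], L[V], [S P V])
  take S:  [S R W object] + [P V M W T object] + [V M W T object] + [S P V]
  take R:  [R W object] + [P V M W T object] + [V M W T object] + [P V]
  take P:  [W object] + [P V M W T object] + [V M W T object] + [P V]
  take V:  [W object] + [V M W T object] + [V M W T object] + [V]
  take M:  [W object] + [M W T object] + [M W T object]
  take W:  [W object] + [W T object] + [W T object]
  take T:  [object] + [T object] + [T object]
  take object:  [object] + [object] + [object]
MRO: X S R P V M W T object
P is at position 3; next is V.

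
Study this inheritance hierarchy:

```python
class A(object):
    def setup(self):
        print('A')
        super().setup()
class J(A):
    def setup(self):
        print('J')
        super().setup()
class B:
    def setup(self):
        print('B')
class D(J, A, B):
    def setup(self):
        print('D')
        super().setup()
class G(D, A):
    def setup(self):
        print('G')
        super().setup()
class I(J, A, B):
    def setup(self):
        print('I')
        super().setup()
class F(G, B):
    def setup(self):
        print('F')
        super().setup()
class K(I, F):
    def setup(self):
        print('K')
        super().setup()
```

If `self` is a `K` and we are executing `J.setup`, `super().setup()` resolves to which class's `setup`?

A

L[K] = K + merge(L[I], L[F], [I F])
  take I:  [I J A B object] + [F G D J A B object] + [I F]
  take F:  [J A B object] + [F G D J A B object] + [F]
  take G:  [J A B object] + [G D J A B object]
  take D:  [J A B object] + [D J A B object]
  take J:  [J A B object] + [J A B object]
  take A:  [A B object] + [A B object]
  take B:  [B object] + [B object]
  take object:  [object] + [object]
MRO: K I F G D J A B object
super() in J.setup on a K instance goes to the class after J in K's MRO: A.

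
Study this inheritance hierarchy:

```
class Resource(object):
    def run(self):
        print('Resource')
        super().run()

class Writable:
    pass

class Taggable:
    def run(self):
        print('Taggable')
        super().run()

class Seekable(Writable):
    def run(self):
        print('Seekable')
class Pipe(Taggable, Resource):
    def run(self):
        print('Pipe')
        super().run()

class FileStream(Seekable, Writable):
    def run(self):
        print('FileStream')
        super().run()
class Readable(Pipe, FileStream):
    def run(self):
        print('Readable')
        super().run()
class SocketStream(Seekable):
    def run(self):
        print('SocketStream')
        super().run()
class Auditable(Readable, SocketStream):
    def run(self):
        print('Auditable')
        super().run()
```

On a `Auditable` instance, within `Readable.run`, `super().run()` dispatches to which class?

Pipe

L[Auditable] = Auditable + merge(L[Readable], L[SocketStream], [Readable SocketStream])
  take Readable:  [Readable Pipe Taggable Resource FileStream Seekable Writable object] + [SocketStream Seekable Writable object] + [Readable SocketStream]
  take Pipe:  [Pipe Taggable Resource FileStream Seekable Writable object] + [SocketStream Seekable Writable object] + [SocketStream]
  take Taggable:  [Taggable Resource FileStream Seekable Writable object] + [SocketStream Seekable Writable object] + [SocketStream]
  take Resource:  [Resource FileStream Seekable Writable object] + [SocketStream Seekable Writable object] + [SocketStream]
  take FileStream:  [FileStream Seekable Writable object] + [SocketStream Seekable Writable object] + [SocketStream]
  take SocketStream:  [Seekable Writable object] + [SocketStream Seekable Writable object] + [SocketStream]
  take Seekable:  [Seekable Writable object] + [Seekable Writable object]
  take Writable:  [Writable object] + [Writable object]
  take object:  [object] + [object]
MRO: Auditable Readable Pipe Taggable Resource FileStream SocketStream Seekable Writable object
super() in Readable.run on a Auditable instance goes to the class after Readable in Auditable's MRO: Pipe.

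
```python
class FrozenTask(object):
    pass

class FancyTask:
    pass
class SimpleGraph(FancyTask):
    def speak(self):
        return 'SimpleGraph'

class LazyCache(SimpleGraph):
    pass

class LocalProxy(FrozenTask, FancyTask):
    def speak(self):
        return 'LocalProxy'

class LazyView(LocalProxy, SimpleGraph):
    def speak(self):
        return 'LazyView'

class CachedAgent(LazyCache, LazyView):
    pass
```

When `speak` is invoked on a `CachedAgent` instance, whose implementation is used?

L[CachedAgent] = CachedAgent + merge(L[LazyCache], L[LazyView], [LazyCache LazyView])
  take LazyCache:  [LazyCache SimpleGraph FancyTask object] + [LazyView LocalProxy FrozenTask SimpleGraph FancyTask object] + [LazyCache LazyView]
  take LazyView:  [SimpleGraph FancyTask object] + [LazyView LocalProxy FrozenTask SimpleGraph FancyTask object] + [LazyView]
  take LocalProxy:  [SimpleGraph FancyTask object] + [LocalProxy FrozenTask SimpleGraph FancyTask object]
  take FrozenTask:  [SimpleGraph FancyTask object] + [FrozenTask SimpleGraph FancyTask object]
  take SimpleGraph:  [SimpleGraph FancyTask object] + [SimpleGraph FancyTask object]
  take FancyTask:  [FancyTask object] + [FancyTask object]
  take object:  [object] + [object]
MRO: CachedAgent LazyCache LazyView LocalProxy FrozenTask SimpleGraph FancyTask object
speak is defined in: LazyView, LocalProxy, SimpleGraph. First along the MRO is LazyView.

LazyView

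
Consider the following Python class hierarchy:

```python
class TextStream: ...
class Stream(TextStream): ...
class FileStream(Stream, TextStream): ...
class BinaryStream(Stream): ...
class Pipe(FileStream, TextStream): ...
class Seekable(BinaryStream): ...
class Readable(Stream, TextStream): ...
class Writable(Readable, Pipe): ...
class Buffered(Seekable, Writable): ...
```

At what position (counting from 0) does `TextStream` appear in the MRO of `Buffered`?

L[Buffered] = Buffered + merge(L[Seekable], L[Writable], [Seekable Writable])
  take Seekable:  [Seekable BinaryStream Stream TextStream object] + [Writable Readable Pipe FileStream Stream TextStream object] + [Seekable Writable]
  take BinaryStream:  [BinaryStream Stream TextStream object] + [Writable Readable Pipe FileStream Stream TextStream object] + [Writable]
  take Writable:  [Stream TextStream object] + [Writable Readable Pipe FileStream Stream TextStream object] + [Writable]
  take Readable:  [Stream TextStream object] + [Readable Pipe FileStream Stream TextStream object]
  take Pipe:  [Stream TextStream object] + [Pipe FileStream Stream TextStream object]
  take FileStream:  [Stream TextStream object] + [FileStream Stream TextStream object]
  take Stream:  [Stream TextStream object] + [Stream TextStream object]
  take TextStream:  [TextStream object] + [TextStream object]
  take object:  [object] + [object]
MRO: Buffered Seekable BinaryStream Writable Readable Pipe FileStream Stream TextStream object
TextStream sits at index 8.

8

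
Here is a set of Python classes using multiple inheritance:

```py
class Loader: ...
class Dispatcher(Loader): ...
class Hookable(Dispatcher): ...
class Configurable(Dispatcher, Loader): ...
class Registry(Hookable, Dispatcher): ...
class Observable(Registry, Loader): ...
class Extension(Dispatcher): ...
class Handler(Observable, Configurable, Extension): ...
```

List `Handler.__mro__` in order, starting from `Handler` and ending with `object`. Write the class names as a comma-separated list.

L[Handler] = Handler + merge(L[Observable], L[Configurable], L[Extension], [Observable Configurable Extension])
  take Observable:  [Observable Registry Hookable Dispatcher Loader object] + [Configurable Dispatcher Loader object] + [Extension Dispatcher Loader object] + [Observable Configurable Extension]
  take Registry:  [Registry Hookable Dispatcher Loader object] + [Configurable Dispatcher Loader object] + [Extension Dispatcher Loader object] + [Configurable Extension]
  take Hookable:  [Hookable Dispatcher Loader object] + [Configurable Dispatcher Loader object] + [Extension Dispatcher Loader object] + [Configurable Extension]
  take Configurable:  [Dispatcher Loader object] + [Configurable Dispatcher Loader object] + [Extension Dispatcher Loader object] + [Configurable Extension]
  take Extension:  [Dispatcher Loader object] + [Dispatcher Loader object] + [Extension Dispatcher Loader object] + [Extension]
  take Dispatcher:  [Dispatcher Loader object] + [Dispatcher Loader object] + [Dispatcher Loader object]
  take Loader:  [Loader object] + [Loader object] + [Loader object]
  take object:  [object] + [object] + [object]

Handler, Observable, Registry, Hookable, Configurable, Extension, Dispatcher, Loader, object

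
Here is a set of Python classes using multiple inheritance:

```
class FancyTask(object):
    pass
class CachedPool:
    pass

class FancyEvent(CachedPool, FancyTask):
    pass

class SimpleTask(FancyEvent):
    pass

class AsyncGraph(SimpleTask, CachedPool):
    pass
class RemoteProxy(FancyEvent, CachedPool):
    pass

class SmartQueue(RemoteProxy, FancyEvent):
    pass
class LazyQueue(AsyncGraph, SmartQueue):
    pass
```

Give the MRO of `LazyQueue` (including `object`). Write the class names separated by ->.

LazyQueue -> AsyncGraph -> SimpleTask -> SmartQueue -> RemoteProxy -> FancyEvent -> CachedPool -> FancyTask -> object

L[LazyQueue] = LazyQueue + merge(L[AsyncGraph], L[SmartQueue], [AsyncGraph SmartQueue])
  take AsyncGraph:  [AsyncGraph SimpleTask FancyEvent CachedPool FancyTask object] + [SmartQueue RemoteProxy FancyEvent CachedPool FancyTask object] + [AsyncGraph SmartQueue]
  take SimpleTask:  [SimpleTask FancyEvent CachedPool FancyTask object] + [SmartQueue RemoteProxy FancyEvent CachedPool FancyTask object] + [SmartQueue]
  take SmartQueue:  [FancyEvent CachedPool FancyTask object] + [SmartQueue RemoteProxy FancyEvent CachedPool FancyTask object] + [SmartQueue]
  take RemoteProxy:  [FancyEvent CachedPool FancyTask object] + [RemoteProxy FancyEvent CachedPool FancyTask object]
  take FancyEvent:  [FancyEvent CachedPool FancyTask object] + [FancyEvent CachedPool FancyTask object]
  take CachedPool:  [CachedPool FancyTask object] + [CachedPool FancyTask object]
  take FancyTask:  [FancyTask object] + [FancyTask object]
  take object:  [object] + [object]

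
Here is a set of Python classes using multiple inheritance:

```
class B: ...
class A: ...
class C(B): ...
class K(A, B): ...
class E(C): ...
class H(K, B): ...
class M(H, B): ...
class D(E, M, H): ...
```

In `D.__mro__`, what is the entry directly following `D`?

L[D] = D + merge(L[E], L[M], L[H], [E M H])
  take E:  [E C B object] + [M H K A B object] + [H K A B object] + [E M H]
  take C:  [C B object] + [M H K A B object] + [H K A B object] + [M H]
  take M:  [B object] + [M H K A B object] + [H K A B object] + [M H]
  take H:  [B object] + [H K A B object] + [H K A B object] + [H]
  take K:  [B object] + [K A B object] + [K A B object]
  take A:  [B object] + [A B object] + [A B object]
  take B:  [B object] + [B object] + [B object]
  take object:  [object] + [object] + [object]
MRO: D E C M H K A B object
D is at position 0; next is E.

E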